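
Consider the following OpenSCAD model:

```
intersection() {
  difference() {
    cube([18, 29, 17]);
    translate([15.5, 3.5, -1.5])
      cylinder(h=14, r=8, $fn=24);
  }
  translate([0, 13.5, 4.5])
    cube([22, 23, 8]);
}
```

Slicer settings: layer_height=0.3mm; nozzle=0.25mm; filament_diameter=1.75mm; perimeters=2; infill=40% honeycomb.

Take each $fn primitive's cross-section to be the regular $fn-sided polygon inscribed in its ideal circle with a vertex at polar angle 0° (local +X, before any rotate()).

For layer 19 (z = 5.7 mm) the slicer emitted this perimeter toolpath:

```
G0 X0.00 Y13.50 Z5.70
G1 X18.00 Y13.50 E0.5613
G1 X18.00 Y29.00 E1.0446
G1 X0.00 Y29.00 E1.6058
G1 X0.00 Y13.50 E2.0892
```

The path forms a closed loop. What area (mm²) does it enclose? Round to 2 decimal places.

279.00 mm²

Apply the shoelace formula to the sequence of (X, Y) vertices; enclosed area = 279.00 mm².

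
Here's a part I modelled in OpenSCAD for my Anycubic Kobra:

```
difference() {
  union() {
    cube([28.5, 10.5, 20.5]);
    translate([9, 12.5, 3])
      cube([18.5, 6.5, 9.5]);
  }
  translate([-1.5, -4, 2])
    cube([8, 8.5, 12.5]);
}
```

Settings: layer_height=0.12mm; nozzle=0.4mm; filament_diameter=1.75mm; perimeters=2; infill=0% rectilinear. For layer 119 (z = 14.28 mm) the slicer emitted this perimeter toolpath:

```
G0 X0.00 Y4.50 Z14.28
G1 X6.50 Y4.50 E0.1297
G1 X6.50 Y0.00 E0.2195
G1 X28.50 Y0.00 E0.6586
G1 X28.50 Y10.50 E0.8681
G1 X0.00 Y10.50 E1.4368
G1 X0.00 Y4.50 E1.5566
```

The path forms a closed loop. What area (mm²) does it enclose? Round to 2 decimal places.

270.00 mm²

Apply the shoelace formula to the sequence of (X, Y) vertices; enclosed area = 270.00 mm².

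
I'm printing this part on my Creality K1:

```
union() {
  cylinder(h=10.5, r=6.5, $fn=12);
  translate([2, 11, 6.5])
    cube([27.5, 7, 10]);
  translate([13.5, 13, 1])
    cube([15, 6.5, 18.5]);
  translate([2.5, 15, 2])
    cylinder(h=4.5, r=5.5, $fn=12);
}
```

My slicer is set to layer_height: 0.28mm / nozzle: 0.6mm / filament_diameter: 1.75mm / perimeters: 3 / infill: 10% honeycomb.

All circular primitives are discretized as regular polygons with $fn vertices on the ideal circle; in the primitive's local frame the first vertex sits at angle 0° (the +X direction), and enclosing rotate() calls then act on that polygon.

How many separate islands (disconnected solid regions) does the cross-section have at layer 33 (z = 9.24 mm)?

At z = 9.24 mm: the r=6.5 cylinder contributes a regular 12-gon of circumradius 6.5; the cube at (2, 11) (footprint 27.5×7) is included at this height; the cube at (13.5, 13) is present — its section is the full 15×6.5 rectangle; the cylinder at (2.5, 15) does not reach this height (z outside [2, 6.5]); Combining (union): the regions partially overlap (shared area 75.00 mm²), so overlapping operands fuse into one piece — 2 connected regions. Overall, the cross-section has 2 separate islands. Island count = 2.

2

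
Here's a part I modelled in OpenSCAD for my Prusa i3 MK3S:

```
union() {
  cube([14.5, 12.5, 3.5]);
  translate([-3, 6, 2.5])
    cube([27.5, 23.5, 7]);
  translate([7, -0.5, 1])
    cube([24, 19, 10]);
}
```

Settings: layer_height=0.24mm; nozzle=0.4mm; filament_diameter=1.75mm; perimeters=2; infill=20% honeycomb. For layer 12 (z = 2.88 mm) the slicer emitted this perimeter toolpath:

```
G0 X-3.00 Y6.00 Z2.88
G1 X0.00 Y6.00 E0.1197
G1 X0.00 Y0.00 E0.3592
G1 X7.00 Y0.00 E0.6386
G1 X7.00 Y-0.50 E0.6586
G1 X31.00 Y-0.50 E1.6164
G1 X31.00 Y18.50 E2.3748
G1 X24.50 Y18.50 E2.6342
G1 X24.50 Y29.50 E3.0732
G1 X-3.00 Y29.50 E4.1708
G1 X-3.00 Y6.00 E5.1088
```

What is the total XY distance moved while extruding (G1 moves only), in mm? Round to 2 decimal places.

Sum the Euclidean lengths of each G1 segment: total = 128.00 mm.

128.00 mm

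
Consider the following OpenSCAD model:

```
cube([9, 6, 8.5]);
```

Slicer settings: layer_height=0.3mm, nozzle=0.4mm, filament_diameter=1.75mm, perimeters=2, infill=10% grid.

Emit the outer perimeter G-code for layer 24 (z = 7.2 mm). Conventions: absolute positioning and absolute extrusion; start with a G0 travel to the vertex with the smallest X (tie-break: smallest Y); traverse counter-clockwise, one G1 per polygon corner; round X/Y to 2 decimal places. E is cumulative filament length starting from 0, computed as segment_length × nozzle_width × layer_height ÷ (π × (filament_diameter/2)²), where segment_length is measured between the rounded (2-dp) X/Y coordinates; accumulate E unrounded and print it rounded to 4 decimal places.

At z = 7.2 mm: the cube (footprint 9×6) is included at this height. The outline is a single polygon with 4 vertices. Extrusion per mm of travel: 0.4 × 0.3 / (π × 0.875²) = 0.049890. Accumulating E over each segment gives final E = 1.4967.

G0 X0.00 Y0.00 Z7.20
G1 X9.00 Y0.00 E0.4490
G1 X9.00 Y6.00 E0.7484
G1 X0.00 Y6.00 E1.1974
G1 X0.00 Y0.00 E1.4967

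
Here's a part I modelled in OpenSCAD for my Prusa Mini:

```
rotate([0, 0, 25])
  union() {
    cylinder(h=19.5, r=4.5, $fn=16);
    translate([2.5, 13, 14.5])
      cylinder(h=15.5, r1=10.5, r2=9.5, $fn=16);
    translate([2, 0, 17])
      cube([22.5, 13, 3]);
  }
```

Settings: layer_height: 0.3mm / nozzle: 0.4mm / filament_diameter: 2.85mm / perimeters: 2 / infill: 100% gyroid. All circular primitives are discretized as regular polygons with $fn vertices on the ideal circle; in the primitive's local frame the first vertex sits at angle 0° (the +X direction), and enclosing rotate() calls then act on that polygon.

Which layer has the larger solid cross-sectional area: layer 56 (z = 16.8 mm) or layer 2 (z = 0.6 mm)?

layer 56 (z = 16.8 mm)

Layer 56 (z = 16.8): the r=4.5 cylinder contributes a regular 16-gon of circumradius 4.5 (area = (16/2)·4.500²·sin(360°/16) = 61.99 mm²); the cone at (2.5, 13): at t=0.148 of its height the radius interpolates to r₁+(r₂−r₁)t = 10.352, giving a regular 16-gon of that circumradius (area = (16/2)·10.352²·sin(360°/16) = 328.05 mm²); the cube at (2, 0) is not intersected at this z (z outside [17, 20]); Combining (union): the regions partially overlap — summed areas 390.05 mm² minus the doubly-counted overlap 5.60 mm² gives 384.45 mm² — area = 384.45 mm²; (rotated 25° about Z; rotation is an isometry so areas/perimeters/island counts are preserved). So its area = 384.45 mm². Layer 2 (z = 0.6): the r=4.5 cylinder contributes a regular 16-gon of circumradius 4.5 (area = (16/2)·4.500²·sin(360°/16) = 61.99 mm²); the cone at (2.5, 13) does not reach this height (z outside [14.5, 30]); the cube at (2, 0) does not reach this height (z outside [17, 20]); Combining (union): only the r=4.5 cylinder is present, so the union is just that shape — area = 61.99 mm²; (rotated 25° about Z; rotation is an isometry so areas/perimeters/island counts are preserved). So its area = 61.99 mm². Layer 56 is larger (384.45 vs 61.99 mm²).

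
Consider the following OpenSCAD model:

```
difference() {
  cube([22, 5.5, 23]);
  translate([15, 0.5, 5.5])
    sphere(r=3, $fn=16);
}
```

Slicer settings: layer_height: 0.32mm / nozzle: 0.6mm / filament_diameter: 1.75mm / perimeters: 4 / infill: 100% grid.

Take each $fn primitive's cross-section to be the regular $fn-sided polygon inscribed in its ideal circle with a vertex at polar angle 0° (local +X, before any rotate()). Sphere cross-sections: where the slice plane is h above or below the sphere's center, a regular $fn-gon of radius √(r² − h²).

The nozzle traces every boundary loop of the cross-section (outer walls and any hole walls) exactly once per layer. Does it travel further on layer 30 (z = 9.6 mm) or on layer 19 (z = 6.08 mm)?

Layer 30 (z = 9.6): the cube is present — its section is the full 22×5.5 rectangle (perimeter 55.00 mm); the sphere at (15, 0.5) is not intersected at this z (|z−center|=4.100 > r=3); After the difference (first − rest): none of the subtracted shapes is present at this height, so the 22×5.5 cube is unchanged — boundary = 55.00 mm. So its perimeter = 55.00 mm. Layer 19 (z = 6.08): the cube (footprint 22×5.5) is included at this height (perimeter 55.00 mm); the sphere at (15, 0.5): section is a regular 16-gon, circumradius = √(r²−h²) = √(3²−0.58²) = 2.943 (perimeter = 2·16·2.943·sin(180°/16) = 18.38 mm); After the difference (first − rest): starting from the 22×5.5 cube, the r=3 sphere at (15, 0.5) partially overlaps it — only the 16.16 mm² overlap (of its 26.52 mm²) is removed, clipping the outline — boundary = 59.52 mm. So its perimeter = 59.52 mm. Layer 19 is larger (59.52 vs 55.00 mm).

layer 19 (z = 6.08 mm)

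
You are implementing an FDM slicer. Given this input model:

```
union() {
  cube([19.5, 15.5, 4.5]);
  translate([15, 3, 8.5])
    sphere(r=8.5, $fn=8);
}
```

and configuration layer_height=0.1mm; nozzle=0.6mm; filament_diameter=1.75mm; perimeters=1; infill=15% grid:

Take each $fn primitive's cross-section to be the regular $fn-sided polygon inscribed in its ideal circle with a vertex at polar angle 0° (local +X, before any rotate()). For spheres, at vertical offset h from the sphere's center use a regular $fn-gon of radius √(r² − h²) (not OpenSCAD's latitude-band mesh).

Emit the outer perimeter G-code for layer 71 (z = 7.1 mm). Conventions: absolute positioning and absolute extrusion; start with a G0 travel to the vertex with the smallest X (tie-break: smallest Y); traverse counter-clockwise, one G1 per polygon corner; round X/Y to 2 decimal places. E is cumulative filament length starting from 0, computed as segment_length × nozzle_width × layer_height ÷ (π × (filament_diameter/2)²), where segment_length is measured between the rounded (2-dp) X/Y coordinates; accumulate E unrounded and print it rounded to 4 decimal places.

G0 X6.62 Y3.00 Z7.10
G1 X9.07 Y-2.93 E0.1601
G1 X15.00 Y-5.38 E0.3201
G1 X20.93 Y-2.93 E0.4802
G1 X23.38 Y3.00 E0.6402
G1 X20.93 Y8.93 E0.8003
G1 X15.00 Y11.38 E0.9603
G1 X9.07 Y8.93 E1.1204
G1 X6.62 Y3.00 E1.2804

At z = 7.1 mm: the cube is not intersected at this z (z outside [0, 4.5]); the r=8.5 sphere at (15, 3) slices to a regular 8-gon of circumradius 8.384 (√(r²−h²) with h=1.4 from center); Merging all regions: only the r=8.5 sphere at (15, 3) is present, so the union is just that shape — 1 connected region. The outline is a single polygon with 8 vertices. Extrusion per mm of travel: 0.6 × 0.1 / (π × 0.875²) = 0.024945. Accumulating E over each segment gives final E = 1.2804.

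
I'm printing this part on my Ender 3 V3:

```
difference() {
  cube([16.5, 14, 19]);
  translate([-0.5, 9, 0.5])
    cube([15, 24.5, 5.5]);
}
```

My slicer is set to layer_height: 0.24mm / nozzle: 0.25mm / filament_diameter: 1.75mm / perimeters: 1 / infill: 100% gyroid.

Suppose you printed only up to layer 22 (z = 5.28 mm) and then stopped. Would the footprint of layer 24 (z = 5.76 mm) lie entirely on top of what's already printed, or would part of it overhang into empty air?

Compare the two slices. At z = 5.28: the 16.5×14 cube contributes its full rectangle (area 231.00 mm²); the cube at (-0.5, 9) is present — its section is the full 15×24.5 rectangle (area 367.50 mm²); After the difference (first − rest): starting from the 16.5×14 cube (231.00 mm²), the 15×24.5 cube at (-0.5, 9) partially overlaps it — only the 72.50 mm² overlap (of its 367.50 mm²) is removed, clipping the outline — area = 158.50 mm². At z = 5.76: the cube is present — its section is the full 16.5×14 rectangle (area 231.00 mm²); the 15×24.5 cube at (-0.5, 9) contributes its full rectangle (area 367.50 mm²); Taking the first minus the rest: starting from the 16.5×14 cube (231.00 mm²), the 15×24.5 cube at (-0.5, 9) partially overlaps it — only the 72.50 mm² overlap (of its 367.50 mm²) is removed, clipping the outline — area = 158.50 mm². Checking containment: the cross-section at z = 5.76 is a subset of the cross-section at z = 5.28.

entirely on top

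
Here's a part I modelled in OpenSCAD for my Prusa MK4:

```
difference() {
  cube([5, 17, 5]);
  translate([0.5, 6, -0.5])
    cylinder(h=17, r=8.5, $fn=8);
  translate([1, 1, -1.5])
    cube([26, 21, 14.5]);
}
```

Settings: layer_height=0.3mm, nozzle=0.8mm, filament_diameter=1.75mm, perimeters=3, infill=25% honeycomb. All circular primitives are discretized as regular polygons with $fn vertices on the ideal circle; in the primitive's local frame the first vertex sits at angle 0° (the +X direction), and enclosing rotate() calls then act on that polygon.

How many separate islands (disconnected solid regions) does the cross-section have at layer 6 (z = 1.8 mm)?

1

At z = 1.8 mm: the 5×17 cube contributes its full rectangle; the r=8.5 cylinder at (0.5, 6) contributes a regular 8-gon of circumradius 8.5; the cube at (1, 1) is present — its section is the full 26×21 rectangle; Subtracting the remaining from the first: starting from the 5×17 cube, the r=8.5 cylinder at (0.5, 6) partially overlaps it — only the 68.25 mm² overlap (of its 204.35 mm²) is removed, clipping the outline; the 26×21 cube at (1, 1) partially overlaps it — only the 14.14 mm² overlap (of its 546.00 mm²) is removed, clipping the outline — 1 connected region. Overall, the cross-section is a single solid region. Island count = 1.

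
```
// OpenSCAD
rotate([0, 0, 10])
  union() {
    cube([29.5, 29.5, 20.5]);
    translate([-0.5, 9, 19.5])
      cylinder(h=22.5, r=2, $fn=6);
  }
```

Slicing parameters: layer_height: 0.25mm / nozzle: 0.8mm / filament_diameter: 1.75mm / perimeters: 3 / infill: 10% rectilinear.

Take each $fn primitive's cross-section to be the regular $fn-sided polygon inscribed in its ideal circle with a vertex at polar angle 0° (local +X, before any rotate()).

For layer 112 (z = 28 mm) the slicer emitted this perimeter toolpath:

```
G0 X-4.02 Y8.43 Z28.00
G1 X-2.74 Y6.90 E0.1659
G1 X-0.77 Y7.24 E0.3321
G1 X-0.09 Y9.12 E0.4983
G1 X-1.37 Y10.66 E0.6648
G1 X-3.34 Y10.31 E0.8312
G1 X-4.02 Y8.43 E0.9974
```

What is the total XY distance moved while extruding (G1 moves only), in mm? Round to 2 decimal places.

12.00 mm

Sum the Euclidean lengths of each G1 segment: total = 12.00 mm.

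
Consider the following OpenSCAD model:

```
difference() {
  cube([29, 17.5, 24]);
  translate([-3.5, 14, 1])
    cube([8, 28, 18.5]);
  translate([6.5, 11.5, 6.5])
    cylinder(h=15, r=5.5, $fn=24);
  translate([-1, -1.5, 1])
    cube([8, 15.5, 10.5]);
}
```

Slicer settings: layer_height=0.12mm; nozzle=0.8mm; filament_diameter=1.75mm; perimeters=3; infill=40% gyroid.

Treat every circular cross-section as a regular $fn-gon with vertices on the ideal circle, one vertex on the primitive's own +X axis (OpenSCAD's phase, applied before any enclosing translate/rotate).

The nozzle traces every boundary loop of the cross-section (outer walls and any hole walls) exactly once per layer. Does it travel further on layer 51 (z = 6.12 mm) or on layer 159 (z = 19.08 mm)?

layer 159 (z = 19.08 mm)

Layer 51 (z = 6.12): the cube (footprint 29×17.5) is included at this height (perimeter 93.00 mm); the cube at (-3.5, 14) (footprint 8×28) is included at this height (perimeter 72.00 mm); the cylinder at (6.5, 11.5) does not reach this height (z outside [6.5, 21.5]); the cube at (-1, -1.5) is present — its section is the full 8×15.5 rectangle (perimeter 47.00 mm); Subtracting the remaining from the first: starting from the 29×17.5 cube, the 8×28 cube at (-3.5, 14) partially overlaps it — only the 15.75 mm² overlap (of its 224.00 mm²) is removed, clipping the outline; the 8×15.5 cube at (-1, -1.5) partially overlaps it — only the 98.00 mm² overlap (of its 124.00 mm²) is removed, clipping the outline — boundary = 84.00 mm. So its perimeter = 84.00 mm. Layer 159 (z = 19.08): the cube (footprint 29×17.5) is included at this height (perimeter 93.00 mm); the cube at (-3.5, 14) is present — its section is the full 8×28 rectangle (perimeter 72.00 mm); the r=5.5 cylinder at (6.5, 11.5) gives a regular 24-gon of circumradius 5.5 (constant along its height) (perimeter = 2·24·5.500·sin(180°/24) = 34.46 mm); the cube at (-1, -1.5) is not intersected at this z (z outside [1, 11.5]); Subtracting the remaining from the first: starting from the 29×17.5 cube, the 8×28 cube at (-3.5, 14) partially overlaps it — only the 15.75 mm² overlap (of its 224.00 mm²) is removed, clipping the outline; the r=5.5 cylinder at (6.5, 11.5) partially overlaps it — only the 89.33 mm² overlap (of its 93.95 mm²) is removed, clipping the outline — boundary = 118.06 mm. So its perimeter = 118.06 mm. Layer 159 is larger (118.06 vs 84.00 mm).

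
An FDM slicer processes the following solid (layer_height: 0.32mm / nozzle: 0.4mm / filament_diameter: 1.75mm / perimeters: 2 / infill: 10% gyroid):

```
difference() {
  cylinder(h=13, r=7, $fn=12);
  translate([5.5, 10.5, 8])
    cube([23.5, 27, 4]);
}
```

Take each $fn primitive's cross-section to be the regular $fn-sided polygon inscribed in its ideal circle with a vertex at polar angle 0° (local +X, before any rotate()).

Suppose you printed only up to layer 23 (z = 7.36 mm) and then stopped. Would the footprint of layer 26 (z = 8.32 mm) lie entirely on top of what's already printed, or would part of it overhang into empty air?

entirely on top

Compare the two slices. At z = 7.36: the r=7 cylinder gives a regular 12-gon of circumradius 7 (constant along its height) (area = (12/2)·7.000²·sin(360°/12) = 147.00 mm²); the cube at (5.5, 10.5) is not intersected at this z (z outside [8, 12]); Taking the first minus the rest: none of the subtracted shapes is present at this height, so the r=7 cylinder is unchanged — area = 147.00 mm². At z = 8.32: the r=7 cylinder contributes a regular 12-gon of circumradius 7 (area = (12/2)·7.000²·sin(360°/12) = 147.00 mm²); the cube at (5.5, 10.5) (footprint 23.5×27) is included at this height (area 634.50 mm²); After the difference (first − rest): starting from the r=7 cylinder (147.00 mm²), the 23.5×27 cube at (5.5, 10.5) misses the remaining region (no effect) — area = 147.00 mm². Checking containment: the cross-section at z = 8.32 is a subset of the cross-section at z = 7.36.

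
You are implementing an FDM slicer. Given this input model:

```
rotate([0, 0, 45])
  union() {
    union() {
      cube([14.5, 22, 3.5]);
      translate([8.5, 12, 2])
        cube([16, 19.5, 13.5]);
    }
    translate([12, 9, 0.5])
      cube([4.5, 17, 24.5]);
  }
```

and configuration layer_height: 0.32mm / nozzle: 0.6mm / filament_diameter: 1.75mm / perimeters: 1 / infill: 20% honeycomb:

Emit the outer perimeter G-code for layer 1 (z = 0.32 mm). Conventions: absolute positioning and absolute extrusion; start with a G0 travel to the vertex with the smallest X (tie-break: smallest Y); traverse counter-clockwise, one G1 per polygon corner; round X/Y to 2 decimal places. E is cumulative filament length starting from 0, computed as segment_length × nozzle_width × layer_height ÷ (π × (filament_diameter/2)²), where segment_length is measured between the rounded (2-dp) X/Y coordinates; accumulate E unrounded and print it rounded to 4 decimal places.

G0 X-15.56 Y15.56 Z0.32
G1 X0.00 Y0.00 E1.7565
G1 X10.25 Y10.25 E2.9137
G1 X-5.30 Y25.81 E4.6696
G1 X-15.56 Y15.56 E5.8273

At z = 0.32 mm: the cube (footprint 14.5×22) is included at this height; the cube at (8.5, 12) does not reach this height (z outside [2, 15.5]); Taking the union: only the 14.5×22 cube is present, so the union is just that shape — 1 connected region; the cube at (12, 9) is not intersected at this z (z outside [0.5, 25]); Merging all regions: only that combined region is present, so the union is just that shape — 1 connected region; (rotated 45° about Z; rotation is an isometry so areas/perimeters/island counts are preserved). The outline is a single polygon with 4 vertices. Extrusion per mm of travel: 0.6 × 0.32 / (π × 0.875²) = 0.079824. Accumulating E over each segment gives final E = 5.8273.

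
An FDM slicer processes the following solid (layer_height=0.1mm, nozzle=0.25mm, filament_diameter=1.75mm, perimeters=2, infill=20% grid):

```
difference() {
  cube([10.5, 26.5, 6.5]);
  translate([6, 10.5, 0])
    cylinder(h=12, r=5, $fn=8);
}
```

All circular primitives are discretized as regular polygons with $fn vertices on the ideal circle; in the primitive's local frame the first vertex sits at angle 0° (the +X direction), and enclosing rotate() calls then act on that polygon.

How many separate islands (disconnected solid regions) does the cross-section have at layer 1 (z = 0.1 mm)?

1

At z = 0.1 mm: the cube (footprint 10.5×26.5) is included at this height; the r=5 cylinder at (6, 10.5) contributes a regular 8-gon of circumradius 5; Subtracting the remaining from the first: starting from the 10.5×26.5 cube, the r=5 cylinder at (6, 10.5) partially overlaps it — only the 70.11 mm² overlap (of its 70.71 mm²) is removed, clipping the outline — 1 connected region. Overall, the cross-section is a single solid region. Island count = 1.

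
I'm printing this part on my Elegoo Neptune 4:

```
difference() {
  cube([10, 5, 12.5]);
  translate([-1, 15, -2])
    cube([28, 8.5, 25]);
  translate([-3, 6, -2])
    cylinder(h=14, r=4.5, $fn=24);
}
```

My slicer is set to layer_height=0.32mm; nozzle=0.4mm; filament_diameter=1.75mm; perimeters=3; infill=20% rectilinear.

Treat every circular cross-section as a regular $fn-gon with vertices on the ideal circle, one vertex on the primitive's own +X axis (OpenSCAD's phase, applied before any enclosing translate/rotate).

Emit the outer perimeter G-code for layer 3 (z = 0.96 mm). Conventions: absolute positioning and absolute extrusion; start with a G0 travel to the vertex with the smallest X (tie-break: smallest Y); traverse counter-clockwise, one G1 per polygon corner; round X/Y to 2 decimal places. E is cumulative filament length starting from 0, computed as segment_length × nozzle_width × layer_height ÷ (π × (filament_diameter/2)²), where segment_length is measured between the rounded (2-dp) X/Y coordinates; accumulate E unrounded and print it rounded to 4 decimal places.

G0 X0.00 Y0.00 Z0.96
G1 X10.00 Y0.00 E0.5322
G1 X10.00 Y5.00 E0.7982
G1 X1.37 Y5.00 E1.2575
G1 X1.35 Y4.84 E1.2661
G1 X0.90 Y3.75 E1.3288
G1 X0.18 Y2.82 E1.3914
G1 X0.00 Y2.68 E1.4036
G1 X0.00 Y0.00 E1.5462

At z = 0.96 mm: the 10×5 cube contributes its full rectangle; the cube at (-1, 15) (footprint 28×8.5) is included at this height; the r=4.5 cylinder at (-3, 6) gives a regular 24-gon of circumradius 4.5 (constant along its height); Subtracting the remaining from the first: starting from the 10×5 cube, the 28×8.5 cube at (-1, 15) misses the remaining region (no effect); the r=4.5 cylinder at (-3, 6) partially overlaps it — only the 1.96 mm² overlap (of its 62.89 mm²) is removed, clipping the outline — 1 connected region. The outline is a single polygon with 8 vertices. Extrusion per mm of travel: 0.4 × 0.32 / (π × 0.875²) = 0.053216. Accumulating E over each segment gives final E = 1.5462.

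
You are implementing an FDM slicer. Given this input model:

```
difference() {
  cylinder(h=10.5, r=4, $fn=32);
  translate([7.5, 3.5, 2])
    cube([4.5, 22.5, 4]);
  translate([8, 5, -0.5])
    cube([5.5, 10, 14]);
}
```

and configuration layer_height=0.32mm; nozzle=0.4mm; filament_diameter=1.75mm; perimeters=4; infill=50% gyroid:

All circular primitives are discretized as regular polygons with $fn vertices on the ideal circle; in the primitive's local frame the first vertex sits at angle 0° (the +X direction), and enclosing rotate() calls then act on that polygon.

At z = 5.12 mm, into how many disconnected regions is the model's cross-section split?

At z = 5.12 mm: the r=4 cylinder gives a regular 32-gon of circumradius 4 (constant along its height); the 4.5×22.5 cube at (7.5, 3.5) contributes its full rectangle; the 5.5×10 cube at (8, 5) contributes its full rectangle; Taking the first minus the rest: starting from the r=4 cylinder, the 4.5×22.5 cube at (7.5, 3.5) misses the remaining region (no effect); the 5.5×10 cube at (8, 5) misses the remaining region (no effect) — 1 connected region. The result has 1 disconnected region.

1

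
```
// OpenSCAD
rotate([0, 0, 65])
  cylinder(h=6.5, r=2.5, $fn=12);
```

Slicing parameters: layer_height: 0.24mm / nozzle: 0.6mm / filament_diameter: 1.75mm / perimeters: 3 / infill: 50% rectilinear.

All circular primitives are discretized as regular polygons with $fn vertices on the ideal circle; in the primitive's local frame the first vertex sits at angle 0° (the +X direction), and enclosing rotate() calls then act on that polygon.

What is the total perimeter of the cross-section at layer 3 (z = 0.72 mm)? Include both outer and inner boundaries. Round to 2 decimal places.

15.53 mm

At z = 0.72 mm: the cylinder: section is a regular 12-gon, circumradius r=2.5 (perimeter = 2·12·2.500·sin(180°/12) = 15.53 mm); (whole slice rotated 65° about Z — lengths, areas and connectivity unchanged). Overall, the cross-section is a single solid region. Total boundary length (outer) = 15.53 mm.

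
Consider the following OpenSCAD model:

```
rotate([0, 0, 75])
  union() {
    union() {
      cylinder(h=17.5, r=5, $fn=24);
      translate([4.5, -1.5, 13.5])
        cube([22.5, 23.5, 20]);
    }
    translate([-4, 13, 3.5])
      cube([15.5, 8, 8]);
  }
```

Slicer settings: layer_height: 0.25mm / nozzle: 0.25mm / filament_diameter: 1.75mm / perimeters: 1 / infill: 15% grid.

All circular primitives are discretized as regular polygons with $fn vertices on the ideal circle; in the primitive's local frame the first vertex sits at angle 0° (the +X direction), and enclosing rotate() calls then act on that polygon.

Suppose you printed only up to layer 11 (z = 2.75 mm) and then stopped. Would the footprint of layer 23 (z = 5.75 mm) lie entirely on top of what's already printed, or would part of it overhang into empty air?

part overhangs

Compare the two slices. At z = 2.75: the r=5 cylinder gives a regular 24-gon of circumradius 5 (constant along its height) (area = (24/2)·5.000²·sin(360°/24) = 77.65 mm²); the cube at (4.5, -1.5) is absent (z outside [13.5, 33.5]); Combining (union): only the r=5 cylinder is present, so the union is just that shape — area = 77.65 mm²; the cube at (-4, 13) is not intersected at this z (z outside [3.5, 11.5]); Taking the union: only the result so far is present, so the union is just that shape — area = 77.65 mm²; (whole slice rotated 75° about Z — lengths, areas and connectivity unchanged). At z = 5.75: the cylinder: section is a regular 24-gon, circumradius r=5 (area = (24/2)·5.000²·sin(360°/24) = 77.65 mm²); the cube at (4.5, -1.5) is not intersected at this z (z outside [13.5, 33.5]); Taking the union: only the r=5 cylinder is present, so the union is just that shape — area = 77.65 mm²; the cube at (-4, 13) is present — its section is the full 15.5×8 rectangle (area 124.00 mm²); Taking the union: the 2 present regions are separate (no shared area or edge), so areas and boundary lengths simply add and each stays a separate island — area = 201.65 mm²; (whole slice rotated 75° about Z — lengths, areas and connectivity unchanged). Checking containment: at z = 5.75 the cross-section extends beyond the z = 2.75 cross-section by about 124.00 mm².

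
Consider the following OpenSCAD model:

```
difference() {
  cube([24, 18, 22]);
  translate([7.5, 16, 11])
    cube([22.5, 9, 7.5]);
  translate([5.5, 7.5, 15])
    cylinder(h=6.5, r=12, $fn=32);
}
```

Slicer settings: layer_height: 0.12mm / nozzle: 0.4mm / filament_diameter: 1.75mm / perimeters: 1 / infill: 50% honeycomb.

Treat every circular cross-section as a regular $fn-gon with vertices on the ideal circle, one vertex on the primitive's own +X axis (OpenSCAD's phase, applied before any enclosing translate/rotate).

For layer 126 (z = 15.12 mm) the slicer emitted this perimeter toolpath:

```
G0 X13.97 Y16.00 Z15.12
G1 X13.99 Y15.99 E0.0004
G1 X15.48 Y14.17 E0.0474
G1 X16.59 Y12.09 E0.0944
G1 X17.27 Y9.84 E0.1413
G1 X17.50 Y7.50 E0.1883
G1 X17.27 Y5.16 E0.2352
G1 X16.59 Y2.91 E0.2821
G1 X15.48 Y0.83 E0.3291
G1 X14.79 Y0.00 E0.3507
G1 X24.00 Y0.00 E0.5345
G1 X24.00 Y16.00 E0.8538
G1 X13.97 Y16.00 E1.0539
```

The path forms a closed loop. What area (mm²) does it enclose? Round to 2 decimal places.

120.23 mm²

Apply the shoelace formula to the sequence of (X, Y) vertices; enclosed area = 120.23 mm².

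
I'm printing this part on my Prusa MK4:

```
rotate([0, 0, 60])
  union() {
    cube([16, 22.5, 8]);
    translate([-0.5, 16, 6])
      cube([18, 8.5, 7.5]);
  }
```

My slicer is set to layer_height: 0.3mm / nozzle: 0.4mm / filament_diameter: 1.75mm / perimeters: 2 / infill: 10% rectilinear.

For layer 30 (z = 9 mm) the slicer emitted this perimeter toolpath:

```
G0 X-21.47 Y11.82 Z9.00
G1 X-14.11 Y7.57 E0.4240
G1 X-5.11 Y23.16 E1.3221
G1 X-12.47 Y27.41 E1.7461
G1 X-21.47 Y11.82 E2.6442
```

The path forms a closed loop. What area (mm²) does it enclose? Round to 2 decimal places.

Apply the shoelace formula to the sequence of (X, Y) vertices; enclosed area = 152.99 mm².

152.99 mm²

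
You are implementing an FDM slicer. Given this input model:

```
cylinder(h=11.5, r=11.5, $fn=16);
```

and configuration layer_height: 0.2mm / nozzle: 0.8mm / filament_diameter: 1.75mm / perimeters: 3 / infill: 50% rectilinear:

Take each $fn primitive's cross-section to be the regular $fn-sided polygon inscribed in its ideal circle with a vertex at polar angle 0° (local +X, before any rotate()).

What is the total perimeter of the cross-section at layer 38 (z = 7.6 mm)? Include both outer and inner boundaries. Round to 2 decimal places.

71.79 mm

At z = 7.6 mm: the cylinder: section is a regular 16-gon, circumradius r=11.5 (perimeter = 2·16·11.500·sin(180°/16) = 71.79 mm). Overall, the cross-section is a single solid region. Total boundary length (outer) = 71.79 mm.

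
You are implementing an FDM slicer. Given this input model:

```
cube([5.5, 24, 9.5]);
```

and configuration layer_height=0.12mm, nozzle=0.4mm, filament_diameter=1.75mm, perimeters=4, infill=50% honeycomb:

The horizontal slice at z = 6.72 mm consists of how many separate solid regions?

At z = 6.72 mm: the cube (footprint 5.5×24) is included at this height. The result has 1 disconnected region.

1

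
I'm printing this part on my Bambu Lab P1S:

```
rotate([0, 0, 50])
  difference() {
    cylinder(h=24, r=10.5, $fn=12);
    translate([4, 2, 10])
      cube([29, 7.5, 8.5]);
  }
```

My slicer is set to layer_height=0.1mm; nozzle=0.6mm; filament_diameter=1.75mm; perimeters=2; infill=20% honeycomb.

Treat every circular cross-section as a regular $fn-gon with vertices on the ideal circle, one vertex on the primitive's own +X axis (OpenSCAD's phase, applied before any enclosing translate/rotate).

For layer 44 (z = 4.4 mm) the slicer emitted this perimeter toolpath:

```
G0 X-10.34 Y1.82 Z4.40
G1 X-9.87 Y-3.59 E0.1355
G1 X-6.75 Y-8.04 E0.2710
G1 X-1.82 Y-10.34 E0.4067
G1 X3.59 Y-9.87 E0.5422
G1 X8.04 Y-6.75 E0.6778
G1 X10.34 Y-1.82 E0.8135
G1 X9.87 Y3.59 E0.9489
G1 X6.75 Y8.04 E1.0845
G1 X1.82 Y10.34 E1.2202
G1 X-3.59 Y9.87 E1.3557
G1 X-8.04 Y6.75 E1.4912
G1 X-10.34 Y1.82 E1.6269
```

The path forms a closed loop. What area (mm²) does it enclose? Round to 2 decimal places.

330.74 mm²

Apply the shoelace formula to the sequence of (X, Y) vertices; enclosed area = 330.74 mm².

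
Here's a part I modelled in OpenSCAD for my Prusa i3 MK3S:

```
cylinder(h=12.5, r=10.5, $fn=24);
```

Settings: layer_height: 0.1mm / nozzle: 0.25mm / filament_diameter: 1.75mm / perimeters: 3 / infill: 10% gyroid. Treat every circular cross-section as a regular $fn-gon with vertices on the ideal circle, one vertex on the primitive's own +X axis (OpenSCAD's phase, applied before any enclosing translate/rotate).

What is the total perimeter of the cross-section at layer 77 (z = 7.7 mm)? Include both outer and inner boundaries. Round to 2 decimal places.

At z = 7.7 mm: the r=10.5 cylinder contributes a regular 24-gon of circumradius 10.5 (perimeter = 2·24·10.500·sin(180°/24) = 65.79 mm). Overall, the cross-section is a single solid region. Total boundary length (outer) = 65.79 mm.

65.79 mm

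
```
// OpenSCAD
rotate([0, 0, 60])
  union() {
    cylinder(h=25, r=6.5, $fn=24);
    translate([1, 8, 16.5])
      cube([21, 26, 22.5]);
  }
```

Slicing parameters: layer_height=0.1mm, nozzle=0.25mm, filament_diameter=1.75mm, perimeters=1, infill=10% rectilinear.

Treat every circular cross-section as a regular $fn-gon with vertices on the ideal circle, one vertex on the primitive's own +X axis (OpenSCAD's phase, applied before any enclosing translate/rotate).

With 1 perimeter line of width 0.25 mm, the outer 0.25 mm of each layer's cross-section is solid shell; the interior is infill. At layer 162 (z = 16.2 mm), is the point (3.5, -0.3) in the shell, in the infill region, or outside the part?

At z = 16.2 mm: the cylinder: section is a regular 24-gon, circumradius r=6.5; the cube at (1, 8) is absent (z outside [16.5, 39]); Merging all regions: only the r=6.5 cylinder is present, so the union is just that shape — 1 connected region; (rotated 60° about Z; rotation is an isometry so areas/perimeters/island counts are preserved). Overall, the cross-section is a single solid region. Undo the 60° rotation: the query point maps to (1.490, -3.181) in the un-rotated model frame. The nearest boundary edge runs (1.68, -6.28)→(3.25, -5.63); distance from the point to it = 2.94 mm. The point is inside the cross-section and 2.94 mm from the nearest boundary — more than the 0.25 mm shell width (1 × 0.25), so it's in the infill interior.

infill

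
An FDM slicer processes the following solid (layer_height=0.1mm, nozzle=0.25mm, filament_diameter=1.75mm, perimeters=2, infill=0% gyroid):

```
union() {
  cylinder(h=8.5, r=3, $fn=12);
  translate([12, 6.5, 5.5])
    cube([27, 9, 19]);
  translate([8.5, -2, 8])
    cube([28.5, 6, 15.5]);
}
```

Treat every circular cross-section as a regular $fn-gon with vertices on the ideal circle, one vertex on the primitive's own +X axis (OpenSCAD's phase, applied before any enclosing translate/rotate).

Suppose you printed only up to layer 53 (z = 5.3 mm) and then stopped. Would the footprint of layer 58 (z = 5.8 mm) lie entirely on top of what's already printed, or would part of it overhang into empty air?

Compare the two slices. At z = 5.3: the cylinder: section is a regular 12-gon, circumradius r=3 (area = (12/2)·3.000²·sin(360°/12) = 27.00 mm²); the cube at (12, 6.5) does not reach this height (z outside [5.5, 24.5]); the cube at (8.5, -2) is absent (z outside [8, 23.5]); Combining (union): only the r=3 cylinder is present, so the union is just that shape — area = 27.00 mm². At z = 5.8: the r=3 cylinder gives a regular 12-gon of circumradius 3 (constant along its height) (area = (12/2)·3.000²·sin(360°/12) = 27.00 mm²); the 27×9 cube at (12, 6.5) contributes its full rectangle (area 243.00 mm²); the cube at (8.5, -2) is not intersected at this z (z outside [8, 23.5]); Combining (union): the 2 present regions are separate (no shared area or edge), so areas and boundary lengths simply add and each stays a separate island — area = 270.00 mm². Checking containment: at z = 5.8 the cross-section extends beyond the z = 5.3 cross-section by about 243.00 mm².

part overhangs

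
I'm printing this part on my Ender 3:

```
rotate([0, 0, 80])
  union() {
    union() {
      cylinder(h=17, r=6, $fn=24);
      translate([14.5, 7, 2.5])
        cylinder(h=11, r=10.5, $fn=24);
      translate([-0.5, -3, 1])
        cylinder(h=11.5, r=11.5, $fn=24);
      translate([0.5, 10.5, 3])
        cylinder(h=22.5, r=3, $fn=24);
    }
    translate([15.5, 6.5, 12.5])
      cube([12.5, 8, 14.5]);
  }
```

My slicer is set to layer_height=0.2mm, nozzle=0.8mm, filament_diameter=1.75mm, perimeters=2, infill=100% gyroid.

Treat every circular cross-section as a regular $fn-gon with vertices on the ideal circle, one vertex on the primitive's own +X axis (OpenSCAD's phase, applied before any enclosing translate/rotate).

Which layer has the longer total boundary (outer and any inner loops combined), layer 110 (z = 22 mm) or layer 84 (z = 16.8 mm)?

Layer 110 (z = 22): the cylinder does not reach this height (z outside [0, 17]); the cylinder at (14.5, 7) is not intersected at this z (z outside [2.5, 13.5]); the cylinder at (-0.5, -3) is absent (z outside [1, 12.5]); the cylinder at (0.5, 10.5): section is a regular 24-gon, circumradius r=3 (perimeter = 2·24·3.000·sin(180°/24) = 18.80 mm); Combining (union): only the r=3 cylinder at (0.5, 10.5) is present, so the union is just that shape — boundary = 18.80 mm; the cube at (15.5, 6.5) is present — its section is the full 12.5×8 rectangle (perimeter 41.00 mm); Taking the union: the 2 present regions are separate (no shared area or edge), so areas and boundary lengths simply add and each stays a separate island — boundary = 59.80 mm; (rotated 80° about Z; rotation is an isometry so areas/perimeters/island counts are preserved). So its perimeter = 59.80 mm. Layer 84 (z = 16.8): the r=6 cylinder gives a regular 24-gon of circumradius 6 (constant along its height) (perimeter = 2·24·6.000·sin(180°/24) = 37.59 mm); the cylinder at (14.5, 7) does not reach this height (z outside [2.5, 13.5]); the cylinder at (-0.5, -3) does not reach this height (z outside [1, 12.5]); the r=3 cylinder at (0.5, 10.5) gives a regular 24-gon of circumradius 3 (constant along its height) (perimeter = 2·24·3.000·sin(180°/24) = 18.80 mm); Merging all regions: the 2 present regions are separate (no shared area or edge), so areas and boundary lengths simply add and each stays a separate island — boundary = 56.39 mm; the cube at (15.5, 6.5) is present — its section is the full 12.5×8 rectangle (perimeter 41.00 mm); Taking the union: the 2 present regions are separate (no shared area or edge), so areas and boundary lengths simply add and each stays a separate island — boundary = 97.39 mm; (whole slice rotated 80° about Z — lengths, areas and connectivity unchanged). So its perimeter = 97.39 mm. Layer 84 is larger (97.39 vs 59.80 mm).

layer 84 (z = 16.8 mm)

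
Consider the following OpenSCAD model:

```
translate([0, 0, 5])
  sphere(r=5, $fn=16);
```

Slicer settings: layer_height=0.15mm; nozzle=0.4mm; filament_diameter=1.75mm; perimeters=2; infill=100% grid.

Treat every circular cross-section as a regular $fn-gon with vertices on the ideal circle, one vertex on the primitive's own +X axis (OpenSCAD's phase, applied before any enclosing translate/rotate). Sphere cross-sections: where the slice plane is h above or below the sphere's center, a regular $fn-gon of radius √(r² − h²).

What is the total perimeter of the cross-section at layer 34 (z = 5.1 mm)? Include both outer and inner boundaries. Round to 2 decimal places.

At z = 5.1 mm: the r=5 sphere contributes a regular 16-gon of circumradius √(5²−0.1²) = 4.999 (perimeter = 2·16·4.999·sin(180°/16) = 31.21 mm). Overall, the cross-section is a single solid region. Total boundary length (outer) = 31.21 mm.

31.21 mm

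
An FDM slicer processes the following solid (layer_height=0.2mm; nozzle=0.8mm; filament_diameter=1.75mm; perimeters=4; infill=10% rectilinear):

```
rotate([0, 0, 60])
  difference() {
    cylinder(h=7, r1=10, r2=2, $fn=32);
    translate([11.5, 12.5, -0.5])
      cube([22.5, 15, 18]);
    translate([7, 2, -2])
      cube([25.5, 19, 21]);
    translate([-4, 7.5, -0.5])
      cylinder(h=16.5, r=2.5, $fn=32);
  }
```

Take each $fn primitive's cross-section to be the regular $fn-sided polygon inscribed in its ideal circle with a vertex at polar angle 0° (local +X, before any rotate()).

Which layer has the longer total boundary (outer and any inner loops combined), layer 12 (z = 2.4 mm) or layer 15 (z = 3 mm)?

Layer 12 (z = 2.4): the cone contributes a regular 32-gon of circumradius 7.257 (interpolated between r1=10 and r2=2 at t=0.343) (perimeter = 2·32·7.257·sin(180°/32) = 45.52 mm); the 22.5×15 cube at (11.5, 12.5) contributes its full rectangle (perimeter 75.00 mm); the cube at (7, 2) is present — its section is the full 25.5×19 rectangle (perimeter 89.00 mm); the r=2.5 cylinder at (-4, 7.5) contributes a regular 32-gon of circumradius 2.5 (perimeter = 2·32·2.500·sin(180°/32) = 15.68 mm); Taking the first minus the rest: starting from the cone, the 22.5×15 cube at (11.5, 12.5) misses the remaining region (no effect); the 25.5×19 cube at (7, 2) misses the remaining region (no effect); the r=2.5 cylinder at (-4, 7.5) partially overlaps it — only the 3.32 mm² overlap (of its 19.51 mm²) is removed, clipping the outline — boundary = 46.08 mm; (rotated 60° about Z; rotation is an isometry so areas/perimeters/island counts are preserved). So its perimeter = 46.08 mm. Layer 15 (z = 3): the cone (r1=10→r2=2) has section circumradius 6.571 here — a regular 32-gon (perimeter = 2·32·6.571·sin(180°/32) = 41.22 mm); the 22.5×15 cube at (11.5, 12.5) contributes its full rectangle (perimeter 75.00 mm); the cube at (7, 2) is present — its section is the full 25.5×19 rectangle (perimeter 89.00 mm); the r=2.5 cylinder at (-4, 7.5) gives a regular 32-gon of circumradius 2.5 (constant along its height) (perimeter = 2·32·2.500·sin(180°/32) = 15.68 mm); Taking the first minus the rest: starting from the cone, the 22.5×15 cube at (11.5, 12.5) misses the remaining region (no effect); the 25.5×19 cube at (7, 2) misses the remaining region (no effect); the r=2.5 cylinder at (-4, 7.5) partially overlaps it — only the 0.99 mm² overlap (of its 19.51 mm²) is removed, clipping the outline — boundary = 41.35 mm; (rotated 60° about Z; rotation is an isometry so areas/perimeters/island counts are preserved). So its perimeter = 41.35 mm. Layer 12 is larger (46.08 vs 41.35 mm).

layer 12 (z = 2.4 mm)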